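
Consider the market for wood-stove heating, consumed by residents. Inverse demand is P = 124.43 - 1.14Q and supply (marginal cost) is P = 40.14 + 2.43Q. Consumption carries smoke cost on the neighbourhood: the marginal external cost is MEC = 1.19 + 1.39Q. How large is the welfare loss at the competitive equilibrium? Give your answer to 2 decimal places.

Market equilibrium (private): 40.14 + 2.43Q = 124.43 - 1.14Q → Q_m = 23.6106.
Social marginal benefit = demand − MEC = 123.24 - 2.53Q.
Set SMB = MC: 123.24 - 2.53Q = 40.14 + 2.43Q → Q* = 16.7540.
Height of the DWL triangle at Q_m is MC(Q_m) − SMB(Q_m) = MEC(Q_m) = 34.0088.
DWL = ½ × 6.8566 × 34.0088 = 116.5924.

DWL = 116.59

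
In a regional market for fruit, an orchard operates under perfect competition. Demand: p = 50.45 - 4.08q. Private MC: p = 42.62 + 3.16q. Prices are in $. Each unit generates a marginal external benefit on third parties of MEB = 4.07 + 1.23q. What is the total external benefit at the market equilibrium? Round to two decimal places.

$5.12

Market equilibrium (private): 42.62 + 3.16q = 50.45 - 4.08q → q_m = 1.0815.
Total external benefit = ∫₀^{q_m} (4.07 + 1.23q) dq = 4.07×1.0815 + ½×1.23×1.0815² = 5.1210.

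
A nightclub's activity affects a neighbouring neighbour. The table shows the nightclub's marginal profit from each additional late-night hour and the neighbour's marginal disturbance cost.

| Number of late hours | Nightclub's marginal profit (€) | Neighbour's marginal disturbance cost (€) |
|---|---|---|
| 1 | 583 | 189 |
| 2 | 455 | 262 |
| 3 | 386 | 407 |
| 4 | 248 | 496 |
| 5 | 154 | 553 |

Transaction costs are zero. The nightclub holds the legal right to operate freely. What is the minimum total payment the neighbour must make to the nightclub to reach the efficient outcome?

€788

Left alone the nightclub would choose level 5 (marginal profit stays positive).
Efficient level: k* = 2 (marginal profit ≥ marginal disturbance cost through 2).
The neighbour must at least cover the nightclub's forgone profit from cutting 5→2: 386 + 248 + 154 = 788.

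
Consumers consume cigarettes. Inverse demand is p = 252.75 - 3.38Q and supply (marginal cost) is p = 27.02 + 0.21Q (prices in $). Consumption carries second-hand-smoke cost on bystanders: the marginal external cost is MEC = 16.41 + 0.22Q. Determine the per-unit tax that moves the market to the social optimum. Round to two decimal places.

tax = $28.50 per unit

Social marginal benefit = demand − MEC = 236.34 - 3.60Q.
Set SMB = MC: 236.34 - 3.60Q = 27.02 + 0.21Q → Q* = 54.9396.
The Pigouvian tax equals MEC at Q*: 16.41 + 0.22×54.9396 = 28.4967.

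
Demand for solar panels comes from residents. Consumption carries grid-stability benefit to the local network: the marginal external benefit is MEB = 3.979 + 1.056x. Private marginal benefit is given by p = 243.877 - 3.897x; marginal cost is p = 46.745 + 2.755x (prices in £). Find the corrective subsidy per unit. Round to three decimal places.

subsidy = £41.930 per unit

Social marginal benefit = demand + MEB = 247.856 - 2.841x.
Set SMB = MC: 247.856 - 2.841x = 46.745 + 2.755x → x* = 35.9383.
The Pigouvian subsidy equals MEB at x*: 3.979 + 1.056×35.9383 = 41.9298.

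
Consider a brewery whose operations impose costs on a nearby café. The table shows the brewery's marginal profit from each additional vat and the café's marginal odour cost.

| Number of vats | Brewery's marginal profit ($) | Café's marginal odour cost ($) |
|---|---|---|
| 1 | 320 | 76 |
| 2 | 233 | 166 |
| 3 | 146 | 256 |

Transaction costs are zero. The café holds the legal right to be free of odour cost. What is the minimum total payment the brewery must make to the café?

Efficient level: marginal profit ≥ marginal odour cost through level 2, so k* = 2.
With the café holding the right, the brewery must at least compensate total damage at k*: 76 + 166 = 242.

$242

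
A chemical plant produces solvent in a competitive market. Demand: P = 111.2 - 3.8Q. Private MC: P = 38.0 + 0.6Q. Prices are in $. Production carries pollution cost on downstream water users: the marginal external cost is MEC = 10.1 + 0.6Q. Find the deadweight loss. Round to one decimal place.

DWL = $40.3

Market equilibrium (private): 38.0 + 0.6Q = 111.2 - 3.8Q → Q_m = 16.6364.
Social marginal cost = private MC + MEC = 48.1 + 1.2Q.
Set SMC = demand: 48.1 + 1.2Q = 111.2 - 3.8Q → Q* = 12.6200.
Between Q* and Q_m the wedge SMC − demand runs linearly from 0 to MEC(Q_m), so the loss is a triangle.
DWL = ½ × 4.0164 × 20.0818 = 40.3283.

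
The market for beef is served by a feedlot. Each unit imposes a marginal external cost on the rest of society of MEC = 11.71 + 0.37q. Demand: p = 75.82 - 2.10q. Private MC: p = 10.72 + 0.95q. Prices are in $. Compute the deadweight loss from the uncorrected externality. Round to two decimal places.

Market equilibrium (private): 10.72 + 0.95q = 75.82 - 2.10q → q_m = 21.3443.
Social marginal cost = private MC + MEC = 22.43 + 1.32q.
Set SMC = demand: 22.43 + 1.32q = 75.82 - 2.10q → q* = 15.6111.
The loss is the area between SMC and demand from q* to q_m; with linear curves that's a triangle of height MEC(q_m).
DWL = ½ × 5.7332 × 19.6074 = 56.2066.

DWL = $56.21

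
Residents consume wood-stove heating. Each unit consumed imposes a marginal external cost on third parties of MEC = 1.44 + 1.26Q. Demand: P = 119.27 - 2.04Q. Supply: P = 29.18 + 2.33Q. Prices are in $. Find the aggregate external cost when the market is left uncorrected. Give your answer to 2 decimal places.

$297.44

Market equilibrium (private): 29.18 + 2.33Q = 119.27 - 2.04Q → Q_m = 20.6156.
Total external cost = ∫₀^{Q_m} (1.44 + 1.26Q) dQ = 1.44×20.6156 + ½×1.26×20.6156² = 297.4383.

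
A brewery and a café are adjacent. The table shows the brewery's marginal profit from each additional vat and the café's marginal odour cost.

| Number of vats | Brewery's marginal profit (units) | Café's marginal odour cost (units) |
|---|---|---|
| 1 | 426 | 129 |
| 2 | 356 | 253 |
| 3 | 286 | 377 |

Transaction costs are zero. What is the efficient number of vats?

Bargaining reaches the level where marginal profit last exceeds marginal odour cost.
That holds through level 2 (356 ≥ 253) but not at 3 (286 < 377).

2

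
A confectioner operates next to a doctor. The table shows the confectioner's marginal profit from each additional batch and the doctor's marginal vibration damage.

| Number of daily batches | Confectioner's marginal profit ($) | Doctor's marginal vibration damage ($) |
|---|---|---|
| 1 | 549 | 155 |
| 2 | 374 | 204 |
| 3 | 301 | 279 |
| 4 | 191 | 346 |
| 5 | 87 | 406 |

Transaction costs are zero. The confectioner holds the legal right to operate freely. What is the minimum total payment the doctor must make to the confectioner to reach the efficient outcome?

Left alone the confectioner would choose level 5 (marginal profit stays positive).
Efficient level: k* = 3 (marginal profit ≥ marginal vibration damage through 3).
The doctor must at least cover the confectioner's forgone profit from cutting 5→3: 191 + 87 = 278.

$278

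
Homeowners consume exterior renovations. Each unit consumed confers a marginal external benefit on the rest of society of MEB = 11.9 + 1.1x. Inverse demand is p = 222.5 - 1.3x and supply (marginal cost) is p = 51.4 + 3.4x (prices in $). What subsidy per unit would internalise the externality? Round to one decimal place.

Social marginal benefit = demand + MEB = 234.4 - 0.2x.
Set SMB = MC: 234.4 - 0.2x = 51.4 + 3.4x → x* = 50.8333.
The Pigouvian subsidy equals MEB at x*: 11.9 + 1.1×50.8333 = 67.8166.

subsidy = $67.8 per unit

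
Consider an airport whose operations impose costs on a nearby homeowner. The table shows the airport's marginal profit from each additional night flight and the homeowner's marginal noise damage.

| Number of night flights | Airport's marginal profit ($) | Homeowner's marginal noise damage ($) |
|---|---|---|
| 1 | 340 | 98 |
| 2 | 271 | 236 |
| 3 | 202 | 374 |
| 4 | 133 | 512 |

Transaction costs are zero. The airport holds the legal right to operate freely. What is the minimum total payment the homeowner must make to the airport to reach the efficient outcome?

Left alone the airport would choose level 4 (marginal profit stays positive).
Efficient level: k* = 2 (marginal profit ≥ marginal noise damage through 2).
The homeowner must at least cover the airport's forgone profit from cutting 4→2: 202 + 133 = 335.

$335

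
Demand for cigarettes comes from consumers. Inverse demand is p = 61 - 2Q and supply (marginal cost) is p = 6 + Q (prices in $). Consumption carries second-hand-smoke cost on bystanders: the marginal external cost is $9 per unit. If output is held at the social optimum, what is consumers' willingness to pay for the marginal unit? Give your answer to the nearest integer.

P = $30

Social marginal benefit = demand − MEC = 52 - 2Q.
Set SMB = MC: 52 - 2Q = 6 + Q → Q* = 15.3333.
Consumer price on the demand curve at Q*: 61 − 2×15.3333 = 30.3334.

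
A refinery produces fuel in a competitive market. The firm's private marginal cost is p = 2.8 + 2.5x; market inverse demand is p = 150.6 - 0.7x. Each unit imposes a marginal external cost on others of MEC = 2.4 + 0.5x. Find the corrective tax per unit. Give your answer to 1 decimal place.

Social marginal cost = private MC + MEC = 5.2 + 3.0x.
Set SMC = demand: 5.2 + 3.0x = 150.6 - 0.7x → x* = 39.2973.
The Pigouvian tax equals MEC at x*: 2.4 + 0.5×39.2973 = 22.0487.

tax = 22.0 per unit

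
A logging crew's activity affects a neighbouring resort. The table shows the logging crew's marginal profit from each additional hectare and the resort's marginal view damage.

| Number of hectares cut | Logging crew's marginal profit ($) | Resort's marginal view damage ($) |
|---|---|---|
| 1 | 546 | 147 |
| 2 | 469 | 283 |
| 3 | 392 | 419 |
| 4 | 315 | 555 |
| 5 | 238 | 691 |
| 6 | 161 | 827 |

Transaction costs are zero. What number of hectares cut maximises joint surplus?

2

Bargaining reaches the level where marginal profit last exceeds marginal view damage.
That holds through level 2 (469 ≥ 283) but not at 3 (392 < 419).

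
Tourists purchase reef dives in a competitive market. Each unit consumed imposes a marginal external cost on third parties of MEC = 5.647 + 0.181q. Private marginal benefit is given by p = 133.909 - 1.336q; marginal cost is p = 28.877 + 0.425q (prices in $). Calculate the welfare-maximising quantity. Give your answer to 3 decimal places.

Social marginal benefit = demand − MEC = 128.262 - 1.517q.
Set SMB = MC: 128.262 - 1.517q = 28.877 + 0.425q → q* = 51.1766.

q* = 51.177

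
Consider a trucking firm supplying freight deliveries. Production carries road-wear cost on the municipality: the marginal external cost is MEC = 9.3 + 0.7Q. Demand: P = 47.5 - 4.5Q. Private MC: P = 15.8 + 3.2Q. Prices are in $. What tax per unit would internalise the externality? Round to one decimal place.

tax = $11.2 per unit

Social marginal cost = private MC + MEC = 25.1 + 3.9Q.
Set SMC = demand: 25.1 + 3.9Q = 47.5 - 4.5Q → Q* = 2.6667.
The Pigouvian tax equals MEC at Q*: 9.3 + 0.7×2.6667 = 11.1667.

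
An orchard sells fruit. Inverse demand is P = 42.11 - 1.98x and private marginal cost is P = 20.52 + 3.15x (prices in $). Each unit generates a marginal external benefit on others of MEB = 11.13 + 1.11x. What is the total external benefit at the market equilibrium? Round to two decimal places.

$56.67

Market equilibrium (private): 20.52 + 3.15x = 42.11 - 1.98x → x_m = 4.2086.
Total external benefit = ∫₀^{x_m} (11.13 + 1.11x) dx = 11.13×4.2086 + ½×1.11×4.2086² = 56.6721.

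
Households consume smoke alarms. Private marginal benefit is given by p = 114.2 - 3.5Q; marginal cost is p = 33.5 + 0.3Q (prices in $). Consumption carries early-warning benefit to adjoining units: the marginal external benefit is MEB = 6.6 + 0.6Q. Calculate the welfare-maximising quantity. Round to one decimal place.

Q* = 27.3

Social marginal benefit = demand + MEB = 120.8 - 2.9Q.
Set SMB = MC: 120.8 - 2.9Q = 33.5 + 0.3Q → Q* = 27.2813.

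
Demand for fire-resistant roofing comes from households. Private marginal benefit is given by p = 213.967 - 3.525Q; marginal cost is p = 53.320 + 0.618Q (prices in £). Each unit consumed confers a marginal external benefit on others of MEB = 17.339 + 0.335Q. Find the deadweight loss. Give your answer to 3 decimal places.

Market equilibrium (private): 53.320 + 0.618Q = 213.967 - 3.525Q → Q_m = 38.7755.
Social marginal benefit = demand + MEB = 231.306 - 3.190Q.
Set SMB = MC: 231.306 - 3.190Q = 53.320 + 0.618Q → Q* = 46.7400.
Height of the DWL triangle at Q_m is SMB(Q_m) − MC(Q_m) = MEB(Q_m) = 30.3288.
DWL = ½ × 7.9645 × 30.3288 = 120.7769.

DWL = £120.777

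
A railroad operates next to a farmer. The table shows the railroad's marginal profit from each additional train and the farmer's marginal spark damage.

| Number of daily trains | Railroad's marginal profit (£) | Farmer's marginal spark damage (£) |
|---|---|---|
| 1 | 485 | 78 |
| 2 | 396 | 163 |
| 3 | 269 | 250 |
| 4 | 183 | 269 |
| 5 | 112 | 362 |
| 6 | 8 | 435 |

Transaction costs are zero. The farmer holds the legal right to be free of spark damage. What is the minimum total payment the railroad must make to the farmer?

£491

Efficient level: marginal profit ≥ marginal spark damage through level 3, so k* = 3.
With the farmer holding the right, the railroad must at least compensate total damage at k*: 78 + 163 + 250 = 491.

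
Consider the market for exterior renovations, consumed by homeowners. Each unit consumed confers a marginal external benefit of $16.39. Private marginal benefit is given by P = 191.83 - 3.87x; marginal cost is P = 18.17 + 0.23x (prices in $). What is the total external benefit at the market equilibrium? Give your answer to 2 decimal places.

$694.22

Market equilibrium (private): 18.17 + 0.23x = 191.83 - 3.87x → x_m = 42.3561.
Total external benefit = MEB × x_m = 16.39 × 42.3561 = 694.2165.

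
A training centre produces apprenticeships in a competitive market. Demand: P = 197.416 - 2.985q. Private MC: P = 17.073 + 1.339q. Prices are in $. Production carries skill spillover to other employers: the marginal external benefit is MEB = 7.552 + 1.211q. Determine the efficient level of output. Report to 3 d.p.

q* = 60.358

Social marginal cost = private MC − MEB = 9.521 + 0.128q.
Set SMC = demand: 9.521 + 0.128q = 197.416 - 2.985q → q* = 60.3582.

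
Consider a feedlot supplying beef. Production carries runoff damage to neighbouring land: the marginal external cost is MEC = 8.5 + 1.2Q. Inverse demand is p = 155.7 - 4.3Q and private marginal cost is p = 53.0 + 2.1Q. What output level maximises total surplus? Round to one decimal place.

Q* = 12.4

Social marginal cost = private MC + MEC = 61.5 + 3.3Q.
Set SMC = demand: 61.5 + 3.3Q = 155.7 - 4.3Q → Q* = 12.3947.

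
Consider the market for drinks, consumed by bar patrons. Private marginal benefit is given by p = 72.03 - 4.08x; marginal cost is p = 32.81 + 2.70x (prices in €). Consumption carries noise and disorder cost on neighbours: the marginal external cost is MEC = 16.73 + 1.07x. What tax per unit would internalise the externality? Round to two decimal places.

tax = €19.80 per unit

Social marginal benefit = demand − MEC = 55.30 - 5.15x.
Set SMB = MC: 55.30 - 5.15x = 32.81 + 2.70x → x* = 2.8650.
The Pigouvian tax equals MEC at x*: 16.73 + 1.07×2.8650 = 19.7956.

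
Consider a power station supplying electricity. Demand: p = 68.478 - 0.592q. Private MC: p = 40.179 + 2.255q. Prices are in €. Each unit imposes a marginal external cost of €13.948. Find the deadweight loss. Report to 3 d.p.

Market equilibrium (private): 40.179 + 2.255q = 68.478 - 0.592q → q_m = 9.9399.
Social marginal cost = private MC + MEC = 54.127 + 2.255q.
Set SMC = demand: 54.127 + 2.255q = 68.478 - 0.592q → q* = 5.0407.
The loss is the area between SMC and demand from q* to q_m; with linear curves that's a triangle of height MEC(q_m).
DWL = ½ × 4.8992 × 13.9480 = 34.1670.

DWL = €34.167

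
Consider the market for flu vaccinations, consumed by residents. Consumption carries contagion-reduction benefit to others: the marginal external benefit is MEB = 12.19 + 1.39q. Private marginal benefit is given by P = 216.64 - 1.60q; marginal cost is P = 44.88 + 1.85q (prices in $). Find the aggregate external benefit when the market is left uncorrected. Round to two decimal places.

$2329.51

Market equilibrium (private): 44.88 + 1.85q = 216.64 - 1.60q → q_m = 49.7855.
Total external benefit = ∫₀^{q_m} (12.19 + 1.39q) dq = 12.19×49.7855 + ½×1.39×49.7855² = 2329.5095.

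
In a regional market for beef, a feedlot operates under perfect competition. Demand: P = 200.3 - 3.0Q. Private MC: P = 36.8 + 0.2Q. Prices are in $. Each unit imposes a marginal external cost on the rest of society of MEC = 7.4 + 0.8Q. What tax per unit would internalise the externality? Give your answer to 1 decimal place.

tax = $38.6 per unit

Social marginal cost = private MC + MEC = 44.2 + Q.
Set SMC = demand: 44.2 + Q = 200.3 - 3.0Q → Q* = 39.0250.
The Pigouvian tax equals MEC at Q*: 7.4 + 0.8×39.0250 = 38.6200.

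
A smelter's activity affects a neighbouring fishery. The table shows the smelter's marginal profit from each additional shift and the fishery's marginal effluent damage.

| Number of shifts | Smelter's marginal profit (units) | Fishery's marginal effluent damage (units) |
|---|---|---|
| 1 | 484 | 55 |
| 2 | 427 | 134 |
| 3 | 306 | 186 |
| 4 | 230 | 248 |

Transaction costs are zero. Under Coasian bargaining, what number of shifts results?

Bargaining reaches the level where marginal profit last exceeds marginal effluent damage.
That holds through level 3 (306 ≥ 186) but not at 4 (230 < 248).

3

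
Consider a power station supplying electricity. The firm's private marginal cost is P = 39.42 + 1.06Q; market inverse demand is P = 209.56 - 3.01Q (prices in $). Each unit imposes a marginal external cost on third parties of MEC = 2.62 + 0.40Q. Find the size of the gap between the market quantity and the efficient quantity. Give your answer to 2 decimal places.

4.33 units

Market equilibrium (private): 39.42 + 1.06Q = 209.56 - 3.01Q → Q_m = 41.8034.
Social marginal cost = private MC + MEC = 42.04 + 1.46Q.
Set SMC = demand: 42.04 + 1.46Q = 209.56 - 3.01Q → Q* = 37.4765.
Gap = |41.8034 − 37.4765| = 4.3269.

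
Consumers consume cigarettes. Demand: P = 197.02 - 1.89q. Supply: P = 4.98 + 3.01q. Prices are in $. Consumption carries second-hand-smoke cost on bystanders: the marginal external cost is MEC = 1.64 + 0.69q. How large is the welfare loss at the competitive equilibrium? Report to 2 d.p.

DWL = $73.58

Market equilibrium (private): 4.98 + 3.01q = 197.02 - 1.89q → q_m = 39.1918.
Social marginal benefit = demand − MEC = 195.38 - 2.58q.
Set SMB = MC: 195.38 - 2.58q = 4.98 + 3.01q → q* = 34.0608.
Between q* and q_m the wedge MC − SMB runs linearly from 0 to MEC(q_m), so the loss is a triangle.
DWL = ½ × 5.1310 × 28.6824 = 73.5847.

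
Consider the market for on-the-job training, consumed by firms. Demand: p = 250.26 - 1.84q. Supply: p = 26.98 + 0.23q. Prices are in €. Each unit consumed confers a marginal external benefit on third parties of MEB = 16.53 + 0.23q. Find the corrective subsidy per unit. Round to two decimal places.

Social marginal benefit = demand + MEB = 266.79 - 1.61q.
Set SMB = MC: 266.79 - 1.61q = 26.98 + 0.23q → q* = 130.3315.
The Pigouvian subsidy equals MEB at q*: 16.53 + 0.23×130.3315 = 46.5062.

subsidy = €46.51 per unit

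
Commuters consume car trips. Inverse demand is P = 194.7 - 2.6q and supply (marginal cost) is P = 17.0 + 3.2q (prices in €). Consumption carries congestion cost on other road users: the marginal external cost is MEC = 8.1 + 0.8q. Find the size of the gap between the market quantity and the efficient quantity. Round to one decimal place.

4.9 units

Market equilibrium (private): 17.0 + 3.2q = 194.7 - 2.6q → q_m = 30.6379.
Social marginal benefit = demand − MEC = 186.6 - 3.4q.
Set SMB = MC: 186.6 - 3.4q = 17.0 + 3.2q → q* = 25.6970.
Gap = |30.6379 − 25.6970| = 4.9409.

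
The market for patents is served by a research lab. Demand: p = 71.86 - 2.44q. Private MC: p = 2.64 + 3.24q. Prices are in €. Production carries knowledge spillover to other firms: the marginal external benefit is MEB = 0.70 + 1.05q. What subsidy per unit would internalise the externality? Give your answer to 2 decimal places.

subsidy = €16.56 per unit

Social marginal cost = private MC − MEB = 1.94 + 2.19q.
Set SMC = demand: 1.94 + 2.19q = 71.86 - 2.44q → q* = 15.1015.
The Pigouvian subsidy equals MEB at q*: 0.70 + 1.05×15.1015 = 16.5566.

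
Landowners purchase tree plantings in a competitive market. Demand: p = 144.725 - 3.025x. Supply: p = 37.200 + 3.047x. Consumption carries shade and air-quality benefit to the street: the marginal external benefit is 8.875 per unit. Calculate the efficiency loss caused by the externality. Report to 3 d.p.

Market equilibrium (private): 37.200 + 3.047x = 144.725 - 3.025x → x_m = 17.7083.
Social marginal benefit = demand + MEB = 153.600 - 3.025x.
Set SMB = MC: 153.600 - 3.025x = 37.200 + 3.047x → x* = 19.1700.
The loss is the area between SMB and MC from x* to x_m; with linear curves that's a triangle of height MEB(x_m).
DWL = ½ × 1.4617 × 8.8750 = 6.4863.

DWL = 6.486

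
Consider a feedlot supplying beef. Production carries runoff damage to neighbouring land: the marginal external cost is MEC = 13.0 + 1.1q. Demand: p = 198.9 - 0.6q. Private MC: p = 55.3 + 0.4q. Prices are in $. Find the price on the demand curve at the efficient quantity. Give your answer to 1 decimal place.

Social marginal cost = private MC + MEC = 68.3 + 1.5q.
Set SMC = demand: 68.3 + 1.5q = 198.9 - 0.6q → q* = 62.1905.
Consumer price on the demand curve at q*: 198.9 − 0.6×62.1905 = 161.5857.

P = $161.6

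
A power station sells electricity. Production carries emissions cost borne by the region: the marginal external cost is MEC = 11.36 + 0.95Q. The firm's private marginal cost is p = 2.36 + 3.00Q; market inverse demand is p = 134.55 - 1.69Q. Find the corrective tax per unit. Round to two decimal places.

tax = 31.71 per unit

Social marginal cost = private MC + MEC = 13.72 + 3.95Q.
Set SMC = demand: 13.72 + 3.95Q = 134.55 - 1.69Q → Q* = 21.4238.
The Pigouvian tax equals MEC at Q*: 11.36 + 0.95×21.4238 = 31.7126.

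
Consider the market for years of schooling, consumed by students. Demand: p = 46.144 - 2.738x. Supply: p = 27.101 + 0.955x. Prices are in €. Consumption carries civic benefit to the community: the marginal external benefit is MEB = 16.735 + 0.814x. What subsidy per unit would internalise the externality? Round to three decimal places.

subsidy = €26.851 per unit

Social marginal benefit = demand + MEB = 62.879 - 1.924x.
Set SMB = MC: 62.879 - 1.924x = 27.101 + 0.955x → x* = 12.4272.
The Pigouvian subsidy equals MEB at x*: 16.735 + 0.814×12.4272 = 26.8507.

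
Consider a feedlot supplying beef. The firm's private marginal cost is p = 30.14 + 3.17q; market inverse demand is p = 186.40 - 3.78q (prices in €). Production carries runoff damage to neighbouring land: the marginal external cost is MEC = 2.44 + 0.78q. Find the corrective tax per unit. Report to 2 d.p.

Social marginal cost = private MC + MEC = 32.58 + 3.95q.
Set SMC = demand: 32.58 + 3.95q = 186.40 - 3.78q → q* = 19.8991.
The Pigouvian tax equals MEC at q*: 2.44 + 0.78×19.8991 = 17.9613.

tax = €17.96 per unit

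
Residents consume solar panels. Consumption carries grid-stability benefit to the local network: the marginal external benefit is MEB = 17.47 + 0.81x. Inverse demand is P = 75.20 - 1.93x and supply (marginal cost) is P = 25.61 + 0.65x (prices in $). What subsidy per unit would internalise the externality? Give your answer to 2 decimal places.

subsidy = $48.16 per unit

Social marginal benefit = demand + MEB = 92.67 - 1.12x.
Set SMB = MC: 92.67 - 1.12x = 25.61 + 0.65x → x* = 37.8870.
The Pigouvian subsidy equals MEB at x*: 17.47 + 0.81×37.8870 = 48.1585.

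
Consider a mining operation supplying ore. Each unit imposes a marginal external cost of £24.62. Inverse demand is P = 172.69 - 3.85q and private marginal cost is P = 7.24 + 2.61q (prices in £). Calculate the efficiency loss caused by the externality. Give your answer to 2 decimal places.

DWL = £46.92

Market equilibrium (private): 7.24 + 2.61q = 172.69 - 3.85q → q_m = 25.6115.
Social marginal cost = private MC + MEC = 31.86 + 2.61q.
Set SMC = demand: 31.86 + 2.61q = 172.69 - 3.85q → q* = 21.8003.
The welfare-loss triangle has base |q_m − q*| and height MEC(q_m) (the vertical gap between SMC and demand is zero at q* and MEC at q_m).
DWL = ½ × 3.8112 × 24.6200 = 46.9159.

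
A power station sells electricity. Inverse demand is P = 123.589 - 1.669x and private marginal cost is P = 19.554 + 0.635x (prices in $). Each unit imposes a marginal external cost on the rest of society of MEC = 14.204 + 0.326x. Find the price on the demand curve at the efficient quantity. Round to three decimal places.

Social marginal cost = private MC + MEC = 33.758 + 0.961x.
Set SMC = demand: 33.758 + 0.961x = 123.589 - 1.669x → x* = 34.1563.
Consumer price on the demand curve at x*: 123.589 − 1.669×34.1563 = 66.5821.

P = $66.582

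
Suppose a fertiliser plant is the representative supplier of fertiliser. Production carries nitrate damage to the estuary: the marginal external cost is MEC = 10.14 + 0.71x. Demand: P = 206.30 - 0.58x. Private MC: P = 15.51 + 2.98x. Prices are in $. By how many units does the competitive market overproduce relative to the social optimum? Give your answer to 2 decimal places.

Market equilibrium (private): 15.51 + 2.98x = 206.30 - 0.58x → x_m = 53.5927.
Social marginal cost = private MC + MEC = 25.65 + 3.69x.
Set SMC = demand: 25.65 + 3.69x = 206.30 - 0.58x → x* = 42.3068.
Gap = |53.5927 − 42.3068| = 11.2859.

11.29 units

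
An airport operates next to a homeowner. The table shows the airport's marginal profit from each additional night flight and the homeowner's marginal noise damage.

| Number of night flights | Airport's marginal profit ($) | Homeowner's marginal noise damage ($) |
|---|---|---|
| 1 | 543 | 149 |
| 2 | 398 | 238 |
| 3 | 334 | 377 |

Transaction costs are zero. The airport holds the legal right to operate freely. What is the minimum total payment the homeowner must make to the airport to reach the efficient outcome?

$334

Left alone the airport would choose level 3 (marginal profit stays positive).
Efficient level: k* = 2 (marginal profit ≥ marginal noise damage through 2).
The homeowner must at least cover the airport's forgone profit from cutting 3→2: 334 = 334.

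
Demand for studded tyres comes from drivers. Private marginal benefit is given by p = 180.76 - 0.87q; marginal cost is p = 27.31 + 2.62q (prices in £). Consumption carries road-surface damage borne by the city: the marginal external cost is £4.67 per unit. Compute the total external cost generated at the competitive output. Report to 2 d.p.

Market equilibrium (private): 27.31 + 2.62q = 180.76 - 0.87q → q_m = 43.9685.
Total external cost = MEC × q_m = 4.67 × 43.9685 = 205.3329.

£205.33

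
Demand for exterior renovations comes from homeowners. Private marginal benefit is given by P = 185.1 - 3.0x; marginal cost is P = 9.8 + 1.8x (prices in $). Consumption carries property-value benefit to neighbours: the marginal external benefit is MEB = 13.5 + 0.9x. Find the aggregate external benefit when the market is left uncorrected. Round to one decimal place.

$1093.2

Market equilibrium (private): 9.8 + 1.8x = 185.1 - 3.0x → x_m = 36.5208.
Total external benefit = ∫₀^{x_m} (13.5 + 0.9x) dx = 13.5×36.5208 + ½×0.9×36.5208² = 1093.2268.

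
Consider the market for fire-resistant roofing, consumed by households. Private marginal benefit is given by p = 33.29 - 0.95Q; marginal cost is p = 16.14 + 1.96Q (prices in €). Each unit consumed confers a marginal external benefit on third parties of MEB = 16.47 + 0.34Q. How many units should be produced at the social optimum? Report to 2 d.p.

Social marginal benefit = demand + MEB = 49.76 - 0.61Q.
Set SMB = MC: 49.76 - 0.61Q = 16.14 + 1.96Q → Q* = 13.0817.

Q* = 13.08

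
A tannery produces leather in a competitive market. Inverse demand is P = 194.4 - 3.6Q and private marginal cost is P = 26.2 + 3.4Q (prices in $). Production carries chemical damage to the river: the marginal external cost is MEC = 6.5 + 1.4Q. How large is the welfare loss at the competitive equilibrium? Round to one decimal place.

DWL = $95.9

Market equilibrium (private): 26.2 + 3.4Q = 194.4 - 3.6Q → Q_m = 24.0286.
Social marginal cost = private MC + MEC = 32.7 + 4.8Q.
Set SMC = demand: 32.7 + 4.8Q = 194.4 - 3.6Q → Q* = 19.2500.
Between Q* and Q_m the wedge SMC − demand runs linearly from 0 to MEC(Q_m), so the loss is a triangle.
DWL = ½ × 4.7786 × 40.1400 = 95.9065.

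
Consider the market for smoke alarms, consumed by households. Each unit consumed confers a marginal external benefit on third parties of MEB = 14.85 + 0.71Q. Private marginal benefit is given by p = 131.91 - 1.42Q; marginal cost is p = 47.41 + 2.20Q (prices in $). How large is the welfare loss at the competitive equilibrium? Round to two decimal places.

DWL = $169.66

Market equilibrium (private): 47.41 + 2.20Q = 131.91 - 1.42Q → Q_m = 23.3425.
Social marginal benefit = demand + MEB = 146.76 - 0.71Q.
Set SMB = MC: 146.76 - 0.71Q = 47.41 + 2.20Q → Q* = 34.1409.
The welfare-loss triangle has base |Q_m − Q*| and height MEB(Q_m) (the vertical gap between SMB and MC is zero at Q* and MEB at Q_m).
DWL = ½ × 10.7984 × 31.4232 = 169.6601.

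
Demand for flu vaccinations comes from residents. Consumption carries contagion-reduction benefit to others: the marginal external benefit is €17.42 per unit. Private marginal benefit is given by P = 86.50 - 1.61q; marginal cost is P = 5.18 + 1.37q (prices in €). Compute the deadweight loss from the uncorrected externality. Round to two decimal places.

DWL = €50.92

Market equilibrium (private): 5.18 + 1.37q = 86.50 - 1.61q → q_m = 27.2886.
Social marginal benefit = demand + MEB = 103.92 - 1.61q.
Set SMB = MC: 103.92 - 1.61q = 5.18 + 1.37q → q* = 33.1342.
Between q* and q_m the wedge SMB − MC runs linearly from 0 to MEB(q_m), so the loss is a triangle.
DWL = ½ × 5.8456 × 17.4200 = 50.9152.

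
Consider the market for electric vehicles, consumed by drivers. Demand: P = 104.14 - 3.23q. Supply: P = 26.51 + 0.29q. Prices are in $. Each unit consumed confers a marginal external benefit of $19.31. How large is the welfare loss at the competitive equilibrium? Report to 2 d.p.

Market equilibrium (private): 26.51 + 0.29q = 104.14 - 3.23q → q_m = 22.0540.
Social marginal benefit = demand + MEB = 123.45 - 3.23q.
Set SMB = MC: 123.45 - 3.23q = 26.51 + 0.29q → q* = 27.5398.
Between q* and q_m the wedge SMB − MC runs linearly from 0 to MEB(q_m), so the loss is a triangle.
DWL = ½ × 5.4858 × 19.3100 = 52.9654.

DWL = $52.97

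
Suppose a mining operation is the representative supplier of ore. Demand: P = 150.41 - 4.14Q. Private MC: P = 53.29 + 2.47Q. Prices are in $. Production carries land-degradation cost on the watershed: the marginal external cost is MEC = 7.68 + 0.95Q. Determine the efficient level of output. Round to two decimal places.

Social marginal cost = private MC + MEC = 60.97 + 3.42Q.
Set SMC = demand: 60.97 + 3.42Q = 150.41 - 4.14Q → Q* = 11.8307.

Q* = 11.83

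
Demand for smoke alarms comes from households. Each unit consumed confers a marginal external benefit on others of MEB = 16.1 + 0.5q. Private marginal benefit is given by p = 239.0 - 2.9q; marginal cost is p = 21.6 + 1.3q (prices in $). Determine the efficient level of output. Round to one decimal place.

Social marginal benefit = demand + MEB = 255.1 - 2.4q.
Set SMB = MC: 255.1 - 2.4q = 21.6 + 1.3q → q* = 63.1081.

q* = 63.1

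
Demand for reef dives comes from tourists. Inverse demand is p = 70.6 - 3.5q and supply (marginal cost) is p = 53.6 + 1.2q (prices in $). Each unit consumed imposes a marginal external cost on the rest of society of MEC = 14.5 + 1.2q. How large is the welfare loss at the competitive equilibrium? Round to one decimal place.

Market equilibrium (private): 53.6 + 1.2q = 70.6 - 3.5q → q_m = 3.6170.
Social marginal benefit = demand − MEC = 56.1 - 4.7q.
Set SMB = MC: 56.1 - 4.7q = 53.6 + 1.2q → q* = 0.4237.
The loss is the area between SMB and MC from q* to q_m; with linear curves that's a triangle of height MEC(q_m).
DWL = ½ × 3.1933 × 18.8404 = 30.0815.

DWL = $30.1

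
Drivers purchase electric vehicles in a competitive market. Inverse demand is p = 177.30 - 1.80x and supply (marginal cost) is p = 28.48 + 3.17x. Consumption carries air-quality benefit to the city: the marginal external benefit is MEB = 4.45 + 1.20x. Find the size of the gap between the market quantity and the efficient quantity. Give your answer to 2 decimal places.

10.71 units

Market equilibrium (private): 28.48 + 3.17x = 177.30 - 1.80x → x_m = 29.9437.
Social marginal benefit = demand + MEB = 181.75 - 0.60x.
Set SMB = MC: 181.75 - 0.60x = 28.48 + 3.17x → x* = 40.6552.
Gap = |29.9437 − 40.6552| = 10.7115.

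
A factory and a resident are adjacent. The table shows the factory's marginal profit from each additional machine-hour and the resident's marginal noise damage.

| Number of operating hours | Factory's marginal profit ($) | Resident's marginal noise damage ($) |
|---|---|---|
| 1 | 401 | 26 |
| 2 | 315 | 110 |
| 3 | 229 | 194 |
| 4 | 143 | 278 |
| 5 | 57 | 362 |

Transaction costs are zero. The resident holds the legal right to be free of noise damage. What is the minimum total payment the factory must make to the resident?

$330

Efficient level: marginal profit ≥ marginal noise damage through level 3, so k* = 3.
With the resident holding the right, the factory must at least compensate total damage at k*: 26 + 110 + 194 = 330.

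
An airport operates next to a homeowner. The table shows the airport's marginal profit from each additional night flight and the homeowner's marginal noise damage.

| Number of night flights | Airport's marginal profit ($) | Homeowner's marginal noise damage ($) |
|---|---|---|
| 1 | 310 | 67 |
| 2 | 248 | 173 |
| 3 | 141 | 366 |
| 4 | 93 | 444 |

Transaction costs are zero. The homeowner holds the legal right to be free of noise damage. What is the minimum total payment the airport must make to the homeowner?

Efficient level: marginal profit ≥ marginal noise damage through level 2, so k* = 2.
With the homeowner holding the right, the airport must at least compensate total damage at k*: 67 + 173 = 240.

$240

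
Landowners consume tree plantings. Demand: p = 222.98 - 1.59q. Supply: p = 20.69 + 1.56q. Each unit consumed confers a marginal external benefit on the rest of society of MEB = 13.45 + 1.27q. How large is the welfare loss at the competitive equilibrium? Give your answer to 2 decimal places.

Market equilibrium (private): 20.69 + 1.56q = 222.98 - 1.59q → q_m = 64.2190.
Social marginal benefit = demand + MEB = 236.43 - 0.32q.
Set SMB = MC: 236.43 - 0.32q = 20.69 + 1.56q → q* = 114.7553.
Height of the DWL triangle at q_m is SMB(q_m) − MC(q_m) = MEB(q_m) = 95.0082.
DWL = ½ × 50.5363 × 95.0082 = 2400.6814.

DWL = 2400.68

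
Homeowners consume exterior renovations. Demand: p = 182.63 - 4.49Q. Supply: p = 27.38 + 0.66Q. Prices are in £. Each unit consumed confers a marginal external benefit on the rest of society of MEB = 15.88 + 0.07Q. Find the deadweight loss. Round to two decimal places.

Market equilibrium (private): 27.38 + 0.66Q = 182.63 - 4.49Q → Q_m = 30.1456.
Social marginal benefit = demand + MEB = 198.51 - 4.42Q.
Set SMB = MC: 198.51 - 4.42Q = 27.38 + 0.66Q → Q* = 33.6870.
The loss is the area between SMB and MC from Q* to Q_m; with linear curves that's a triangle of height MEB(Q_m).
DWL = ½ × 3.5414 × 17.9902 = 31.8552.

DWL = £31.86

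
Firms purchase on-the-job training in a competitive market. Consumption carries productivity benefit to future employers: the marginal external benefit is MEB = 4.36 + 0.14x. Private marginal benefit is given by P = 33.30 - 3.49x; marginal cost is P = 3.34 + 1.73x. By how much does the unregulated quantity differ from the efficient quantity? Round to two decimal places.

Market equilibrium (private): 3.34 + 1.73x = 33.30 - 3.49x → x_m = 5.7395.
Social marginal benefit = demand + MEB = 37.66 - 3.35x.
Set SMB = MC: 37.66 - 3.35x = 3.34 + 1.73x → x* = 6.7559.
Gap = |5.7395 − 6.7559| = 1.0164.

1.02 units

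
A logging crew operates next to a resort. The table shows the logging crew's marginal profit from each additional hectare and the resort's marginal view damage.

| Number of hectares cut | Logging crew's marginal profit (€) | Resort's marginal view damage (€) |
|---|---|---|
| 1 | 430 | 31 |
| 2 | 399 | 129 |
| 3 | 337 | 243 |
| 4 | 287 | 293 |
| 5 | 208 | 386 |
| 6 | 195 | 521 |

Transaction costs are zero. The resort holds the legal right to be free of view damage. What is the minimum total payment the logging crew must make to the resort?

€403

Efficient level: marginal profit ≥ marginal view damage through level 3, so k* = 3.
With the resort holding the right, the logging crew must at least compensate total damage at k*: 31 + 129 + 243 = 403.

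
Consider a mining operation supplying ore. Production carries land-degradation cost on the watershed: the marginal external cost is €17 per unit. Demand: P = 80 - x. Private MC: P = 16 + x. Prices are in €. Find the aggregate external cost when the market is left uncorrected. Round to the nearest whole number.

€544

Market equilibrium (private): 16 + x = 80 - x → x_m = 32.0000.
Total external cost = MEC × x_m = 17 × 32.0000 = 544.0000.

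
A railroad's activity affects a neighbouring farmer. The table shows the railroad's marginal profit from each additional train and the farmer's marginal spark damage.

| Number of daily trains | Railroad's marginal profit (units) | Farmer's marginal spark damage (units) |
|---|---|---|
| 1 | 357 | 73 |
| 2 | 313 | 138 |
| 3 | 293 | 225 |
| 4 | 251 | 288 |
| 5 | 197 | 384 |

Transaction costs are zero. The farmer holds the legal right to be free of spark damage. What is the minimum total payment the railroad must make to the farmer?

436

Efficient level: marginal profit ≥ marginal spark damage through level 3, so k* = 3.
With the farmer holding the right, the railroad must at least compensate total damage at k*: 73 + 138 + 225 = 436.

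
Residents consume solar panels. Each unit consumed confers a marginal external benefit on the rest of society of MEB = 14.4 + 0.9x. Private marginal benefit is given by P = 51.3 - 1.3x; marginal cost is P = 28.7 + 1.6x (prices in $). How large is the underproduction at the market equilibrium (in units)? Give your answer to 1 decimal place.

Market equilibrium (private): 28.7 + 1.6x = 51.3 - 1.3x → x_m = 7.7931.
Social marginal benefit = demand + MEB = 65.7 - 0.4x.
Set SMB = MC: 65.7 - 0.4x = 28.7 + 1.6x → x* = 18.5000.
Gap = |7.7931 − 18.5000| = 10.7069.

10.7 units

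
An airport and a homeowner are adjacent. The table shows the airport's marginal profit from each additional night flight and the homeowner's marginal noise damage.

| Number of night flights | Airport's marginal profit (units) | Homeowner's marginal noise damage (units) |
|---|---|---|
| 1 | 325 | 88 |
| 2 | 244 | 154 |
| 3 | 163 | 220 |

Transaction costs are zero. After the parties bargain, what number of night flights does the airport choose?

Bargaining reaches the level where marginal profit last exceeds marginal noise damage.
That holds through level 2 (244 ≥ 154) but not at 3 (163 < 220).

2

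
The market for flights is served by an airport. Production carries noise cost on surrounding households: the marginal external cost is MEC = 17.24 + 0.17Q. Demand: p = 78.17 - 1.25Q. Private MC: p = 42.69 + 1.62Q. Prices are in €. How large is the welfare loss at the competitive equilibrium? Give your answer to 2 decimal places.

DWL = €61.53

Market equilibrium (private): 42.69 + 1.62Q = 78.17 - 1.25Q → Q_m = 12.3624.
Social marginal cost = private MC + MEC = 59.93 + 1.79Q.
Set SMC = demand: 59.93 + 1.79Q = 78.17 - 1.25Q → Q* = 6.0000.
The loss is the area between SMC and demand from Q* to Q_m; with linear curves that's a triangle of height MEC(Q_m).
DWL = ½ × 6.3624 × 19.3416 = 61.5295.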